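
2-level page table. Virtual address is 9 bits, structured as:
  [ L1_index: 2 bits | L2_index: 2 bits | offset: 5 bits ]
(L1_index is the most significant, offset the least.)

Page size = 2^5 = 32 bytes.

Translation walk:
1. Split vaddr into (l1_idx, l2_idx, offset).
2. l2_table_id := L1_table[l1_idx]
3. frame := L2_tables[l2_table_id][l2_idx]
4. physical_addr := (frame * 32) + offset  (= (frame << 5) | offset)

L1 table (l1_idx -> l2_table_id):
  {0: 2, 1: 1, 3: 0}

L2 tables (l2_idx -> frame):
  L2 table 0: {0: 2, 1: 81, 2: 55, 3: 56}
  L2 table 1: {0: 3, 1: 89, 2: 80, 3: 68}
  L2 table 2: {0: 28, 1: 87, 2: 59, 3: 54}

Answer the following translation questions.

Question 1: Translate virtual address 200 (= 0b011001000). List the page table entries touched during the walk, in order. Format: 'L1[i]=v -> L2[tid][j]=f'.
Answer: L1[1]=1 -> L2[1][2]=80

Derivation:
vaddr = 200 = 0b011001000
Split: l1_idx=1, l2_idx=2, offset=8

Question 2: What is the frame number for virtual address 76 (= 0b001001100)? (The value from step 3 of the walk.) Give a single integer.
Answer: 59

Derivation:
vaddr = 76: l1_idx=0, l2_idx=2
L1[0] = 2; L2[2][2] = 59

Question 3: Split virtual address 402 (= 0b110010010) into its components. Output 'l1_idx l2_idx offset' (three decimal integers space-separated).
Answer: 3 0 18

Derivation:
vaddr = 402 = 0b110010010
  top 2 bits -> l1_idx = 3
  next 2 bits -> l2_idx = 0
  bottom 5 bits -> offset = 18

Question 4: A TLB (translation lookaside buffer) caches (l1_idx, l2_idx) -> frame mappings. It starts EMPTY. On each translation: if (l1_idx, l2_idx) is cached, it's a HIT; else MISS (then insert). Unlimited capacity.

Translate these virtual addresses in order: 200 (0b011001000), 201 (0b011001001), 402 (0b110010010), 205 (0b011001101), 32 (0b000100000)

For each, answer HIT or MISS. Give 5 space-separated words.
vaddr=200: (1,2) not in TLB -> MISS, insert
vaddr=201: (1,2) in TLB -> HIT
vaddr=402: (3,0) not in TLB -> MISS, insert
vaddr=205: (1,2) in TLB -> HIT
vaddr=32: (0,1) not in TLB -> MISS, insert

Answer: MISS HIT MISS HIT MISS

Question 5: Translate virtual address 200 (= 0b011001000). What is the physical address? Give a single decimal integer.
Answer: 2568

Derivation:
vaddr = 200 = 0b011001000
Split: l1_idx=1, l2_idx=2, offset=8
L1[1] = 1
L2[1][2] = 80
paddr = 80 * 32 + 8 = 2568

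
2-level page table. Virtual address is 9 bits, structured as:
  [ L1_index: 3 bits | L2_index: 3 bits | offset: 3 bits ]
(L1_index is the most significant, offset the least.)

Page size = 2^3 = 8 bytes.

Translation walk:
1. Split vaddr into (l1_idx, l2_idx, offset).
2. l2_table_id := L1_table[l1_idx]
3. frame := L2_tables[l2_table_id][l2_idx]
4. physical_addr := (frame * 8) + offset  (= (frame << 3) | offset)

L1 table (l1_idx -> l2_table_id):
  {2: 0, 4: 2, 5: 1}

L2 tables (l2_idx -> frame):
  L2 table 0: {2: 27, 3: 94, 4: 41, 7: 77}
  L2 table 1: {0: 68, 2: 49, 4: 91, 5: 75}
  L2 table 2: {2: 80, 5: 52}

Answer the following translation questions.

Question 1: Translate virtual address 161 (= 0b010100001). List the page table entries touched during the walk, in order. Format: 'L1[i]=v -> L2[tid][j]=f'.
Answer: L1[2]=0 -> L2[0][4]=41

Derivation:
vaddr = 161 = 0b010100001
Split: l1_idx=2, l2_idx=4, offset=1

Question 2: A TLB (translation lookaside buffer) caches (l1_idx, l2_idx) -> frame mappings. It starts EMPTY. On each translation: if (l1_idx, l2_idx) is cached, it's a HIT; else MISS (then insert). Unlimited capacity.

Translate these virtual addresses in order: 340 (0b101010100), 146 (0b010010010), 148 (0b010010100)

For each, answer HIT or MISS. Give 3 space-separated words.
vaddr=340: (5,2) not in TLB -> MISS, insert
vaddr=146: (2,2) not in TLB -> MISS, insert
vaddr=148: (2,2) in TLB -> HIT

Answer: MISS MISS HIT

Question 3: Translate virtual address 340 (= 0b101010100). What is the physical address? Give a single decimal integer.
Answer: 396

Derivation:
vaddr = 340 = 0b101010100
Split: l1_idx=5, l2_idx=2, offset=4
L1[5] = 1
L2[1][2] = 49
paddr = 49 * 8 + 4 = 396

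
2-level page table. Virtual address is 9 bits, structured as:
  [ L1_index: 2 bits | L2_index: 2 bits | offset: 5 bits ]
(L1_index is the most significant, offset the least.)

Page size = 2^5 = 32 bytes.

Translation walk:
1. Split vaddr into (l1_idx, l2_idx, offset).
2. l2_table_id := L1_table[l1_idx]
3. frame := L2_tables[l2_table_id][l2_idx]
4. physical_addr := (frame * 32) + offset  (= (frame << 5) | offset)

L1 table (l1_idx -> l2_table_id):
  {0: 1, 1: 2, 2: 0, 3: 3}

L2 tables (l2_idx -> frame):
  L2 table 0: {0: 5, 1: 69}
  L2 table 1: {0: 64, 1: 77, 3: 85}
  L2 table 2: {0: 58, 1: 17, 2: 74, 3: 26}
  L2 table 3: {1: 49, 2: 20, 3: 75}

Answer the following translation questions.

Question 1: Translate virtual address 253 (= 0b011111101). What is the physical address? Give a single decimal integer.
vaddr = 253 = 0b011111101
Split: l1_idx=1, l2_idx=3, offset=29
L1[1] = 2
L2[2][3] = 26
paddr = 26 * 32 + 29 = 861

Answer: 861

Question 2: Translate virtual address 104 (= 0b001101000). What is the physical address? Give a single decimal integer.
Answer: 2728

Derivation:
vaddr = 104 = 0b001101000
Split: l1_idx=0, l2_idx=3, offset=8
L1[0] = 1
L2[1][3] = 85
paddr = 85 * 32 + 8 = 2728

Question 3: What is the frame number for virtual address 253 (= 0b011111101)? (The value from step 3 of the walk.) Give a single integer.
vaddr = 253: l1_idx=1, l2_idx=3
L1[1] = 2; L2[2][3] = 26

Answer: 26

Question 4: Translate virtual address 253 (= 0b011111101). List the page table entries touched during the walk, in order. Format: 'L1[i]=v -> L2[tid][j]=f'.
vaddr = 253 = 0b011111101
Split: l1_idx=1, l2_idx=3, offset=29

Answer: L1[1]=2 -> L2[2][3]=26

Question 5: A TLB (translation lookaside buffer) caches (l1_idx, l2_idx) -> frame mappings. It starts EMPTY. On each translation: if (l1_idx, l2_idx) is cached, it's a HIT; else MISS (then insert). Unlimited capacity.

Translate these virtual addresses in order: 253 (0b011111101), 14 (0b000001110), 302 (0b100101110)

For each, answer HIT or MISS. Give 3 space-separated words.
vaddr=253: (1,3) not in TLB -> MISS, insert
vaddr=14: (0,0) not in TLB -> MISS, insert
vaddr=302: (2,1) not in TLB -> MISS, insert

Answer: MISS MISS MISS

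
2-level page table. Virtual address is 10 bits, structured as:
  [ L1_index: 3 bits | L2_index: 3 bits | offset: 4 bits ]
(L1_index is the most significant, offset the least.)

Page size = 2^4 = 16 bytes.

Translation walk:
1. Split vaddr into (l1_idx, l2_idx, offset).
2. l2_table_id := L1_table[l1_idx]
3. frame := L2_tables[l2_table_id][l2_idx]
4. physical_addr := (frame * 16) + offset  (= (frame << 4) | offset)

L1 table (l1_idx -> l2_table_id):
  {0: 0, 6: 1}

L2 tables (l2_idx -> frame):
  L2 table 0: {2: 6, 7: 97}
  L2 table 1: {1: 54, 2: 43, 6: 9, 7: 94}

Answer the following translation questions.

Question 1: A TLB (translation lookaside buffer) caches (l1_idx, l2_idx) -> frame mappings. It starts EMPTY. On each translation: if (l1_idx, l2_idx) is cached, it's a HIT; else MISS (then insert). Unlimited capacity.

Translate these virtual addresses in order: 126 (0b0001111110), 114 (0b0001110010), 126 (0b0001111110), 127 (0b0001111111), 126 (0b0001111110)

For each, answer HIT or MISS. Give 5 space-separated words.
Answer: MISS HIT HIT HIT HIT

Derivation:
vaddr=126: (0,7) not in TLB -> MISS, insert
vaddr=114: (0,7) in TLB -> HIT
vaddr=126: (0,7) in TLB -> HIT
vaddr=127: (0,7) in TLB -> HIT
vaddr=126: (0,7) in TLB -> HIT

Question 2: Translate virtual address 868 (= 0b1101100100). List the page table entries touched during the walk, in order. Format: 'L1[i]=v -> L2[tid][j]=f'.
vaddr = 868 = 0b1101100100
Split: l1_idx=6, l2_idx=6, offset=4

Answer: L1[6]=1 -> L2[1][6]=9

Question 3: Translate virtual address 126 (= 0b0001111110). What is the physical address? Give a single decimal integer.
vaddr = 126 = 0b0001111110
Split: l1_idx=0, l2_idx=7, offset=14
L1[0] = 0
L2[0][7] = 97
paddr = 97 * 16 + 14 = 1566

Answer: 1566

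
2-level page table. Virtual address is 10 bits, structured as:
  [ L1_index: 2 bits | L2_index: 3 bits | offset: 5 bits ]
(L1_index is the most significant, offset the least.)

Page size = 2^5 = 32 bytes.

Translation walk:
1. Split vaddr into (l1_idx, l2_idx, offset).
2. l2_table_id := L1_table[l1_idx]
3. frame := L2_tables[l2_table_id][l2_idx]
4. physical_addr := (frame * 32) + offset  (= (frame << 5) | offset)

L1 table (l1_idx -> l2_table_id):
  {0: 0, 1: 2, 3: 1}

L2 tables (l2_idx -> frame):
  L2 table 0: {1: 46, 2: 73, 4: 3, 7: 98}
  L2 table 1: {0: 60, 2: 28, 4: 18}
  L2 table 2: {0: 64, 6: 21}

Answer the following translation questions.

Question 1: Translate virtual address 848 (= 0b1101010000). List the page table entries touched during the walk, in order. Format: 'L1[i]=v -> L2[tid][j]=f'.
vaddr = 848 = 0b1101010000
Split: l1_idx=3, l2_idx=2, offset=16

Answer: L1[3]=1 -> L2[1][2]=28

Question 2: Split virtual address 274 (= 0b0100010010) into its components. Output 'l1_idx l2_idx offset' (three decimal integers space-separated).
vaddr = 274 = 0b0100010010
  top 2 bits -> l1_idx = 1
  next 3 bits -> l2_idx = 0
  bottom 5 bits -> offset = 18

Answer: 1 0 18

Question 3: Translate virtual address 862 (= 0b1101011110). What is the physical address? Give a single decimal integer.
Answer: 926

Derivation:
vaddr = 862 = 0b1101011110
Split: l1_idx=3, l2_idx=2, offset=30
L1[3] = 1
L2[1][2] = 28
paddr = 28 * 32 + 30 = 926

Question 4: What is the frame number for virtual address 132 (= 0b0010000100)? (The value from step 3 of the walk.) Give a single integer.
Answer: 3

Derivation:
vaddr = 132: l1_idx=0, l2_idx=4
L1[0] = 0; L2[0][4] = 3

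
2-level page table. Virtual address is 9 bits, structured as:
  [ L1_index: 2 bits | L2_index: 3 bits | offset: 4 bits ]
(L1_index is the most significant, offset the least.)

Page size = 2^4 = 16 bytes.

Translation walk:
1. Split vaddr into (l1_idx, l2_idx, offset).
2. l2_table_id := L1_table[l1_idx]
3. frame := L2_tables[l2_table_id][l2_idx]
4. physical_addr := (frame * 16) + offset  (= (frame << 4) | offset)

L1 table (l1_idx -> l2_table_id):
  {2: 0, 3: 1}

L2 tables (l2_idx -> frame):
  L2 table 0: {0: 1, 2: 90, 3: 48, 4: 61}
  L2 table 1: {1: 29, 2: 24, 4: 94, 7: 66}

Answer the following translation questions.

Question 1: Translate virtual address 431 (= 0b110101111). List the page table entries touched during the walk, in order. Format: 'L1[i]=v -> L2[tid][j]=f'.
Answer: L1[3]=1 -> L2[1][2]=24

Derivation:
vaddr = 431 = 0b110101111
Split: l1_idx=3, l2_idx=2, offset=15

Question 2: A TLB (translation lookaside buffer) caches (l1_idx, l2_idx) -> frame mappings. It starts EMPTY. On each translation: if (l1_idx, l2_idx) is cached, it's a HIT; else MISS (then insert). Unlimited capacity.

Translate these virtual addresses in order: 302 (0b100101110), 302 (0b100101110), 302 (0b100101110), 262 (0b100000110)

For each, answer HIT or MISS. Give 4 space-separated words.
vaddr=302: (2,2) not in TLB -> MISS, insert
vaddr=302: (2,2) in TLB -> HIT
vaddr=302: (2,2) in TLB -> HIT
vaddr=262: (2,0) not in TLB -> MISS, insert

Answer: MISS HIT HIT MISS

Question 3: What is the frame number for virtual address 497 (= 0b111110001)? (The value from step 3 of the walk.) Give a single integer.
vaddr = 497: l1_idx=3, l2_idx=7
L1[3] = 1; L2[1][7] = 66

Answer: 66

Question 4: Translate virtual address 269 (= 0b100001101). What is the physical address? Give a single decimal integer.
Answer: 29

Derivation:
vaddr = 269 = 0b100001101
Split: l1_idx=2, l2_idx=0, offset=13
L1[2] = 0
L2[0][0] = 1
paddr = 1 * 16 + 13 = 29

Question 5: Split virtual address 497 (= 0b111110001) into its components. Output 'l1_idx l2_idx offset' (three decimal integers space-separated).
vaddr = 497 = 0b111110001
  top 2 bits -> l1_idx = 3
  next 3 bits -> l2_idx = 7
  bottom 4 bits -> offset = 1

Answer: 3 7 1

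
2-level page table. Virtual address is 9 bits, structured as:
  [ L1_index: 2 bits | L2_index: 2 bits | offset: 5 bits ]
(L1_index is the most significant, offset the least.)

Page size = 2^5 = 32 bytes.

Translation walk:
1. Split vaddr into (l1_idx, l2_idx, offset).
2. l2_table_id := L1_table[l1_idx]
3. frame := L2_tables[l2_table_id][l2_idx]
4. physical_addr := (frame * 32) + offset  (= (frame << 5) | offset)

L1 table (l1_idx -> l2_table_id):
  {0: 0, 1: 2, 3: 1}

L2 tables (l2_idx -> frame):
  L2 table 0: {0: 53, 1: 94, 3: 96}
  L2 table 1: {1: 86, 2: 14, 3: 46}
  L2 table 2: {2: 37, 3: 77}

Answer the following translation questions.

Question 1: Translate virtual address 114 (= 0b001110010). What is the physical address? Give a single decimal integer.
vaddr = 114 = 0b001110010
Split: l1_idx=0, l2_idx=3, offset=18
L1[0] = 0
L2[0][3] = 96
paddr = 96 * 32 + 18 = 3090

Answer: 3090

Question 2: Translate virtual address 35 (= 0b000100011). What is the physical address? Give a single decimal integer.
Answer: 3011

Derivation:
vaddr = 35 = 0b000100011
Split: l1_idx=0, l2_idx=1, offset=3
L1[0] = 0
L2[0][1] = 94
paddr = 94 * 32 + 3 = 3011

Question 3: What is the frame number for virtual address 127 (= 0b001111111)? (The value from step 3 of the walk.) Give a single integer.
vaddr = 127: l1_idx=0, l2_idx=3
L1[0] = 0; L2[0][3] = 96

Answer: 96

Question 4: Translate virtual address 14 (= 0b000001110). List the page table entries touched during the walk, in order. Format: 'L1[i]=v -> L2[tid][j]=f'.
Answer: L1[0]=0 -> L2[0][0]=53

Derivation:
vaddr = 14 = 0b000001110
Split: l1_idx=0, l2_idx=0, offset=14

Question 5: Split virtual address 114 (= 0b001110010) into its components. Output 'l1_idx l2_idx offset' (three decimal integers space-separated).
Answer: 0 3 18

Derivation:
vaddr = 114 = 0b001110010
  top 2 bits -> l1_idx = 0
  next 2 bits -> l2_idx = 3
  bottom 5 bits -> offset = 18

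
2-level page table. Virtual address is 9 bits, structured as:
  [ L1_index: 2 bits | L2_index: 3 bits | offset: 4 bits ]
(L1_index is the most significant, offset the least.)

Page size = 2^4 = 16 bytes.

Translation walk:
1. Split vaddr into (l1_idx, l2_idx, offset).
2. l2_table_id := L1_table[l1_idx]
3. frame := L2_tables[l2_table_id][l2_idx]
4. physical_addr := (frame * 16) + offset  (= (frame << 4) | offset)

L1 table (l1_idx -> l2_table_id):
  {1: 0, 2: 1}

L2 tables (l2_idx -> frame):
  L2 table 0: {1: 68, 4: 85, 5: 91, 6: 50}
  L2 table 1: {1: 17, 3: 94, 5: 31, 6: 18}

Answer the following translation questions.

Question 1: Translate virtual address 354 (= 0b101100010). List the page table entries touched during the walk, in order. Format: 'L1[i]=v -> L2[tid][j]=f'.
vaddr = 354 = 0b101100010
Split: l1_idx=2, l2_idx=6, offset=2

Answer: L1[2]=1 -> L2[1][6]=18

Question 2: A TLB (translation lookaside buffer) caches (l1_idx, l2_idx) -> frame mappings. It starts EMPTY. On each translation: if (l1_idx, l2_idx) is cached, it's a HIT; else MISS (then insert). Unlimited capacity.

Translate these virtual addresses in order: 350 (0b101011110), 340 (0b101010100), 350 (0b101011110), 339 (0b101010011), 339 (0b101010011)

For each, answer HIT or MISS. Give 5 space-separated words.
Answer: MISS HIT HIT HIT HIT

Derivation:
vaddr=350: (2,5) not in TLB -> MISS, insert
vaddr=340: (2,5) in TLB -> HIT
vaddr=350: (2,5) in TLB -> HIT
vaddr=339: (2,5) in TLB -> HIT
vaddr=339: (2,5) in TLB -> HIT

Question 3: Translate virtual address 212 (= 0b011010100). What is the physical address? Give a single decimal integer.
vaddr = 212 = 0b011010100
Split: l1_idx=1, l2_idx=5, offset=4
L1[1] = 0
L2[0][5] = 91
paddr = 91 * 16 + 4 = 1460

Answer: 1460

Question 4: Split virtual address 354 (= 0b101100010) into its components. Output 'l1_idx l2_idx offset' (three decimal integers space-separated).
vaddr = 354 = 0b101100010
  top 2 bits -> l1_idx = 2
  next 3 bits -> l2_idx = 6
  bottom 4 bits -> offset = 2

Answer: 2 6 2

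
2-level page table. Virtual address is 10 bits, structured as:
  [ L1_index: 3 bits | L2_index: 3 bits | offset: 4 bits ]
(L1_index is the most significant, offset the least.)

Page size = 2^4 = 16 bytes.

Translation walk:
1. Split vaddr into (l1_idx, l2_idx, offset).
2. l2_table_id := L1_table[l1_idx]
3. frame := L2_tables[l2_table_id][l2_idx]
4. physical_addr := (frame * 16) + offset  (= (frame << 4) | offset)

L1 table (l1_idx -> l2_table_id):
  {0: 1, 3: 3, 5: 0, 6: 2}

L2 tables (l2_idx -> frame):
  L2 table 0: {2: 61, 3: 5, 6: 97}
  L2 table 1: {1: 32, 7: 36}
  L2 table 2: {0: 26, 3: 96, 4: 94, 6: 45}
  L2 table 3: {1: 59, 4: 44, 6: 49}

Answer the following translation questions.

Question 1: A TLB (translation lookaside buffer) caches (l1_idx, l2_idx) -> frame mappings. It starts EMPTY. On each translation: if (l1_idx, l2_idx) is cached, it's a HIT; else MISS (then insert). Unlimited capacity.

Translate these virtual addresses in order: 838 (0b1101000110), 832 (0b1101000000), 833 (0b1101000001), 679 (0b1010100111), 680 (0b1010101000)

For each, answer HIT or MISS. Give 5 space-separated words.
vaddr=838: (6,4) not in TLB -> MISS, insert
vaddr=832: (6,4) in TLB -> HIT
vaddr=833: (6,4) in TLB -> HIT
vaddr=679: (5,2) not in TLB -> MISS, insert
vaddr=680: (5,2) in TLB -> HIT

Answer: MISS HIT HIT MISS HIT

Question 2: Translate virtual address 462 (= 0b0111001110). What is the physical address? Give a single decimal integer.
Answer: 718

Derivation:
vaddr = 462 = 0b0111001110
Split: l1_idx=3, l2_idx=4, offset=14
L1[3] = 3
L2[3][4] = 44
paddr = 44 * 16 + 14 = 718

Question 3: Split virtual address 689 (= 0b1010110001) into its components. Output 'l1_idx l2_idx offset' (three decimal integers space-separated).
vaddr = 689 = 0b1010110001
  top 3 bits -> l1_idx = 5
  next 3 bits -> l2_idx = 3
  bottom 4 bits -> offset = 1

Answer: 5 3 1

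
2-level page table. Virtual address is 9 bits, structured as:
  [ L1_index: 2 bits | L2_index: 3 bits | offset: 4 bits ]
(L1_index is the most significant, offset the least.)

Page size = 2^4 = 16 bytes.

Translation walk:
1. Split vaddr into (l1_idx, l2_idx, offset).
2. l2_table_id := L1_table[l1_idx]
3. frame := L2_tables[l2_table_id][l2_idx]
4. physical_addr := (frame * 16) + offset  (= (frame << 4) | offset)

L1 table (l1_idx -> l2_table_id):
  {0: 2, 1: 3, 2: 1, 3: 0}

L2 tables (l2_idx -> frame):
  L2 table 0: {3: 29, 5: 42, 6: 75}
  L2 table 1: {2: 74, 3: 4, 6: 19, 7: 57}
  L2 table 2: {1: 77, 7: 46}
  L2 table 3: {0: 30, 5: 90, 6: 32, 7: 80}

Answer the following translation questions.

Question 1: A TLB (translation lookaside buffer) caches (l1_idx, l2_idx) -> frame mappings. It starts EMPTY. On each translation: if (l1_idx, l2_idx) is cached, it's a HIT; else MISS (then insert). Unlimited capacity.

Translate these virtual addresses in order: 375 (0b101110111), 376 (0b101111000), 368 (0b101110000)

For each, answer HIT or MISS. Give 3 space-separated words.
vaddr=375: (2,7) not in TLB -> MISS, insert
vaddr=376: (2,7) in TLB -> HIT
vaddr=368: (2,7) in TLB -> HIT

Answer: MISS HIT HIT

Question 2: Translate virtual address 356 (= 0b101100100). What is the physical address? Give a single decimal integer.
Answer: 308

Derivation:
vaddr = 356 = 0b101100100
Split: l1_idx=2, l2_idx=6, offset=4
L1[2] = 1
L2[1][6] = 19
paddr = 19 * 16 + 4 = 308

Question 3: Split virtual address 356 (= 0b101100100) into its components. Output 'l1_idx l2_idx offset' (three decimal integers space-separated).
Answer: 2 6 4

Derivation:
vaddr = 356 = 0b101100100
  top 2 bits -> l1_idx = 2
  next 3 bits -> l2_idx = 6
  bottom 4 bits -> offset = 4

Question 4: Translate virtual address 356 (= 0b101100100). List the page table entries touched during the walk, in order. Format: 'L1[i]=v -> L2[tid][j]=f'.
vaddr = 356 = 0b101100100
Split: l1_idx=2, l2_idx=6, offset=4

Answer: L1[2]=1 -> L2[1][6]=19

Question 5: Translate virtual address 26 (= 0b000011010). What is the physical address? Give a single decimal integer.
vaddr = 26 = 0b000011010
Split: l1_idx=0, l2_idx=1, offset=10
L1[0] = 2
L2[2][1] = 77
paddr = 77 * 16 + 10 = 1242

Answer: 1242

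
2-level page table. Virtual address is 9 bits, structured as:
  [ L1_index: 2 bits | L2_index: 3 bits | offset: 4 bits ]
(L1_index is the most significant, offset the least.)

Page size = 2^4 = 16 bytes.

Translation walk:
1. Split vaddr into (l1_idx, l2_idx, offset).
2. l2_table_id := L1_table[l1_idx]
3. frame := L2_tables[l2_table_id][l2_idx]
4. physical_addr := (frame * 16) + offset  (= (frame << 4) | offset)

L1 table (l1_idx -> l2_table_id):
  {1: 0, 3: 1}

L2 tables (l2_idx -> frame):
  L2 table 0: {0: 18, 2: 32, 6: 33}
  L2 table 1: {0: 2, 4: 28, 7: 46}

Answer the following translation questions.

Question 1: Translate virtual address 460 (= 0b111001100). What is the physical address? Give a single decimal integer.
vaddr = 460 = 0b111001100
Split: l1_idx=3, l2_idx=4, offset=12
L1[3] = 1
L2[1][4] = 28
paddr = 28 * 16 + 12 = 460

Answer: 460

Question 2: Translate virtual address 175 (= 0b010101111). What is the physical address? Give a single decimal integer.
vaddr = 175 = 0b010101111
Split: l1_idx=1, l2_idx=2, offset=15
L1[1] = 0
L2[0][2] = 32
paddr = 32 * 16 + 15 = 527

Answer: 527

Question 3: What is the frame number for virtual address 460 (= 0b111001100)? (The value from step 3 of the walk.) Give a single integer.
Answer: 28

Derivation:
vaddr = 460: l1_idx=3, l2_idx=4
L1[3] = 1; L2[1][4] = 28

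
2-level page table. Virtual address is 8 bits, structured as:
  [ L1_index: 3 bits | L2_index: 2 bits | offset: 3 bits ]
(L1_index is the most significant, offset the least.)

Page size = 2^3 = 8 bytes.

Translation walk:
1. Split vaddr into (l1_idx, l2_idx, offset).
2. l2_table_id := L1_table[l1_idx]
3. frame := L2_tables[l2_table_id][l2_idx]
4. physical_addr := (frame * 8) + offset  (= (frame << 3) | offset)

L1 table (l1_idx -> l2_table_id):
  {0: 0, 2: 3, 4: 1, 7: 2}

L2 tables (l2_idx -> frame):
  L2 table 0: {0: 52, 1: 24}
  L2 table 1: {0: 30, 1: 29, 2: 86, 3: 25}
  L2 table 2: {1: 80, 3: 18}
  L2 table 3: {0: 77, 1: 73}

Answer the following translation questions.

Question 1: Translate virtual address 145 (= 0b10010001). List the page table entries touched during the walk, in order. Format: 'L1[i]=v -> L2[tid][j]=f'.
vaddr = 145 = 0b10010001
Split: l1_idx=4, l2_idx=2, offset=1

Answer: L1[4]=1 -> L2[1][2]=86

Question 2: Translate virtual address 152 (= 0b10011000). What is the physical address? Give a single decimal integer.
vaddr = 152 = 0b10011000
Split: l1_idx=4, l2_idx=3, offset=0
L1[4] = 1
L2[1][3] = 25
paddr = 25 * 8 + 0 = 200

Answer: 200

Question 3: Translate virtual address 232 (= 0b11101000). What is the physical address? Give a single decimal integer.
Answer: 640

Derivation:
vaddr = 232 = 0b11101000
Split: l1_idx=7, l2_idx=1, offset=0
L1[7] = 2
L2[2][1] = 80
paddr = 80 * 8 + 0 = 640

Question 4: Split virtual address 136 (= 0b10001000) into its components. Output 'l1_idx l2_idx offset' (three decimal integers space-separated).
Answer: 4 1 0

Derivation:
vaddr = 136 = 0b10001000
  top 3 bits -> l1_idx = 4
  next 2 bits -> l2_idx = 1
  bottom 3 bits -> offset = 0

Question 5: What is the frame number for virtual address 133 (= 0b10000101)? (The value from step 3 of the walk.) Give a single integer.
Answer: 30

Derivation:
vaddr = 133: l1_idx=4, l2_idx=0
L1[4] = 1; L2[1][0] = 30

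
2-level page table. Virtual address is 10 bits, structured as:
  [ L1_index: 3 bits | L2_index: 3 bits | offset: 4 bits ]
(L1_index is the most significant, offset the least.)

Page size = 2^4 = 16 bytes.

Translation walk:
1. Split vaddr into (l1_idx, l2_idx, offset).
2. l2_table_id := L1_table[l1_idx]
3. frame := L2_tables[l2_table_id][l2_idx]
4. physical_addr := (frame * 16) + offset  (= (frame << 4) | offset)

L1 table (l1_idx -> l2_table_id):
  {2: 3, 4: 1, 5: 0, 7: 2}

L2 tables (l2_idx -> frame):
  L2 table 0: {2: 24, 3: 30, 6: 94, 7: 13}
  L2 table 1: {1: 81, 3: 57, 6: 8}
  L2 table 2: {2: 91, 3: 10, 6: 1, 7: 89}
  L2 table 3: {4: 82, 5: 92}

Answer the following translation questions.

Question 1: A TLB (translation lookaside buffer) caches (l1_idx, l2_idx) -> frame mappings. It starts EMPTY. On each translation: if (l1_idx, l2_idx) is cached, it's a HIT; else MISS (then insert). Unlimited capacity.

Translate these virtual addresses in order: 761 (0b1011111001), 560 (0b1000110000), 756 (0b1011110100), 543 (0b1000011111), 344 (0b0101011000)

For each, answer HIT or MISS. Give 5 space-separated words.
Answer: MISS MISS HIT MISS MISS

Derivation:
vaddr=761: (5,7) not in TLB -> MISS, insert
vaddr=560: (4,3) not in TLB -> MISS, insert
vaddr=756: (5,7) in TLB -> HIT
vaddr=543: (4,1) not in TLB -> MISS, insert
vaddr=344: (2,5) not in TLB -> MISS, insert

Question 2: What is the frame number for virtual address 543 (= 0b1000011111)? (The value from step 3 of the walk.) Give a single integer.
Answer: 81

Derivation:
vaddr = 543: l1_idx=4, l2_idx=1
L1[4] = 1; L2[1][1] = 81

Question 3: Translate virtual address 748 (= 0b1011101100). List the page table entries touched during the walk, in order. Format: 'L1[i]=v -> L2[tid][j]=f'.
Answer: L1[5]=0 -> L2[0][6]=94

Derivation:
vaddr = 748 = 0b1011101100
Split: l1_idx=5, l2_idx=6, offset=12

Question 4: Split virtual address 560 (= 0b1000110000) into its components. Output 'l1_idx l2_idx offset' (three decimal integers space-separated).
Answer: 4 3 0

Derivation:
vaddr = 560 = 0b1000110000
  top 3 bits -> l1_idx = 4
  next 3 bits -> l2_idx = 3
  bottom 4 bits -> offset = 0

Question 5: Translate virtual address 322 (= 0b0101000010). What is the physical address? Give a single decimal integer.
Answer: 1314

Derivation:
vaddr = 322 = 0b0101000010
Split: l1_idx=2, l2_idx=4, offset=2
L1[2] = 3
L2[3][4] = 82
paddr = 82 * 16 + 2 = 1314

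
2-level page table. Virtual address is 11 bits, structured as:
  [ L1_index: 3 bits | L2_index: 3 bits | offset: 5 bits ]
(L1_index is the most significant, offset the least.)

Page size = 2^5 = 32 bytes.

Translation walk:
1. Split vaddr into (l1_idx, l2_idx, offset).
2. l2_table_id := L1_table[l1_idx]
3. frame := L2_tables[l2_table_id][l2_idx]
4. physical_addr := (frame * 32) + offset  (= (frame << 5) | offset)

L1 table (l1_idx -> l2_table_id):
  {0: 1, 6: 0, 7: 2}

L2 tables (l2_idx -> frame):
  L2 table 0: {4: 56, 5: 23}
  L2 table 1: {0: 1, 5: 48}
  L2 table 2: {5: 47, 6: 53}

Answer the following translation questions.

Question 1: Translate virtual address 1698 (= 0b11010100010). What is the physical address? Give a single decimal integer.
Answer: 738

Derivation:
vaddr = 1698 = 0b11010100010
Split: l1_idx=6, l2_idx=5, offset=2
L1[6] = 0
L2[0][5] = 23
paddr = 23 * 32 + 2 = 738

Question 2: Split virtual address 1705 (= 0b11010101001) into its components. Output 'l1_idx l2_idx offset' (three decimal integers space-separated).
vaddr = 1705 = 0b11010101001
  top 3 bits -> l1_idx = 6
  next 3 bits -> l2_idx = 5
  bottom 5 bits -> offset = 9

Answer: 6 5 9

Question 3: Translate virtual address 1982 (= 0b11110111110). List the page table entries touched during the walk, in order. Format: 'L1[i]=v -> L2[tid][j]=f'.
vaddr = 1982 = 0b11110111110
Split: l1_idx=7, l2_idx=5, offset=30

Answer: L1[7]=2 -> L2[2][5]=47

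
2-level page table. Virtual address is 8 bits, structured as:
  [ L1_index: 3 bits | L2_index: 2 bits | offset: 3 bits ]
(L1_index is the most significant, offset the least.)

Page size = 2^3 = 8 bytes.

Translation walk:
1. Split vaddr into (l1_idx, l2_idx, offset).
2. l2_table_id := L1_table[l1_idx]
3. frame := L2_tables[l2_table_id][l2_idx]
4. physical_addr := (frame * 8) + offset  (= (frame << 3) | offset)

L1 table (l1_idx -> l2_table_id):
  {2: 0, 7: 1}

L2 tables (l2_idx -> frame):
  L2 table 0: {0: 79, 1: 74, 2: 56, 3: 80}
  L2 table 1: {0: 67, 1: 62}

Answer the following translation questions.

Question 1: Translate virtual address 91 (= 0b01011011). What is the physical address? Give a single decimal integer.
vaddr = 91 = 0b01011011
Split: l1_idx=2, l2_idx=3, offset=3
L1[2] = 0
L2[0][3] = 80
paddr = 80 * 8 + 3 = 643

Answer: 643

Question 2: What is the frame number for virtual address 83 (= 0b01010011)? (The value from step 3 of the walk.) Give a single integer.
Answer: 56

Derivation:
vaddr = 83: l1_idx=2, l2_idx=2
L1[2] = 0; L2[0][2] = 56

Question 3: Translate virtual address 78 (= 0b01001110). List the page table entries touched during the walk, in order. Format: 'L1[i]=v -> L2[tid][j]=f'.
Answer: L1[2]=0 -> L2[0][1]=74

Derivation:
vaddr = 78 = 0b01001110
Split: l1_idx=2, l2_idx=1, offset=6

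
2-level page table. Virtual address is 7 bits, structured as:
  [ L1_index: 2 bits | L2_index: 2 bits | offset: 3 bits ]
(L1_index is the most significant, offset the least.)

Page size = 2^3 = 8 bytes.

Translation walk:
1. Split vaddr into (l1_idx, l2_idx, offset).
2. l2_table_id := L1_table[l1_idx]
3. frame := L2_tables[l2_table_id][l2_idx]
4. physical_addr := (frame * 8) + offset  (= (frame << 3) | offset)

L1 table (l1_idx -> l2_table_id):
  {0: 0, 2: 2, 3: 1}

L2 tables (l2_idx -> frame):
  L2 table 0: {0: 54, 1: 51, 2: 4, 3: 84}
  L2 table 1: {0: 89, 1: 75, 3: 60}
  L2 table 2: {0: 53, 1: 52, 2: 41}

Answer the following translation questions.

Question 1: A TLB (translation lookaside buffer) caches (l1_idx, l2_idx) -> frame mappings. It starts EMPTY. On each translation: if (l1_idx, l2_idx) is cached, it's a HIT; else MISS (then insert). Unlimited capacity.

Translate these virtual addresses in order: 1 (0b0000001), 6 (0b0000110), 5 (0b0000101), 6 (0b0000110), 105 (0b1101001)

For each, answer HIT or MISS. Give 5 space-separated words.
Answer: MISS HIT HIT HIT MISS

Derivation:
vaddr=1: (0,0) not in TLB -> MISS, insert
vaddr=6: (0,0) in TLB -> HIT
vaddr=5: (0,0) in TLB -> HIT
vaddr=6: (0,0) in TLB -> HIT
vaddr=105: (3,1) not in TLB -> MISS, insert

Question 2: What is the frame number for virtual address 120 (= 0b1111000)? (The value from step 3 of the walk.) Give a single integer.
Answer: 60

Derivation:
vaddr = 120: l1_idx=3, l2_idx=3
L1[3] = 1; L2[1][3] = 60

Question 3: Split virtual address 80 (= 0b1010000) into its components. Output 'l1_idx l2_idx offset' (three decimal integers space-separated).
Answer: 2 2 0

Derivation:
vaddr = 80 = 0b1010000
  top 2 bits -> l1_idx = 2
  next 2 bits -> l2_idx = 2
  bottom 3 bits -> offset = 0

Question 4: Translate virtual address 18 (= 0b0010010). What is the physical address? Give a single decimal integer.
vaddr = 18 = 0b0010010
Split: l1_idx=0, l2_idx=2, offset=2
L1[0] = 0
L2[0][2] = 4
paddr = 4 * 8 + 2 = 34

Answer: 34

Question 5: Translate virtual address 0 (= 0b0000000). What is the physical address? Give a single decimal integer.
Answer: 432

Derivation:
vaddr = 0 = 0b0000000
Split: l1_idx=0, l2_idx=0, offset=0
L1[0] = 0
L2[0][0] = 54
paddr = 54 * 8 + 0 = 432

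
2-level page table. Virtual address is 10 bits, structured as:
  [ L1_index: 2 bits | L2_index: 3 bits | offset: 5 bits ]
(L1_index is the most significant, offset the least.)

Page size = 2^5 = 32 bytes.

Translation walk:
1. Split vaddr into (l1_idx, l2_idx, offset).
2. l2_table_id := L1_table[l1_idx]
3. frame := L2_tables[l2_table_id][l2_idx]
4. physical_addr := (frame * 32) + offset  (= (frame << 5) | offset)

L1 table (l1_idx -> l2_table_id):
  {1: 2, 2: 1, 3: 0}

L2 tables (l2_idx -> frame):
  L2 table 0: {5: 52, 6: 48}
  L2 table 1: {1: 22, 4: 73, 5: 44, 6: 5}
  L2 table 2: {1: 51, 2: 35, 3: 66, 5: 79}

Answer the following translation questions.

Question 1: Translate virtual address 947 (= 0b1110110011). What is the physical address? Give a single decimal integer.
vaddr = 947 = 0b1110110011
Split: l1_idx=3, l2_idx=5, offset=19
L1[3] = 0
L2[0][5] = 52
paddr = 52 * 32 + 19 = 1683

Answer: 1683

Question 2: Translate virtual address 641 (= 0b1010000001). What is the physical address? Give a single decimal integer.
vaddr = 641 = 0b1010000001
Split: l1_idx=2, l2_idx=4, offset=1
L1[2] = 1
L2[1][4] = 73
paddr = 73 * 32 + 1 = 2337

Answer: 2337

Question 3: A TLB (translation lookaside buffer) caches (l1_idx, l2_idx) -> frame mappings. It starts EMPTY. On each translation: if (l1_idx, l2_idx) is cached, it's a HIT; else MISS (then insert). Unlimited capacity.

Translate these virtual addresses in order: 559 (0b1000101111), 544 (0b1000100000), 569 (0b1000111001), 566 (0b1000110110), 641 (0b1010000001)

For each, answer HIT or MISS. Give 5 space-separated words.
Answer: MISS HIT HIT HIT MISS

Derivation:
vaddr=559: (2,1) not in TLB -> MISS, insert
vaddr=544: (2,1) in TLB -> HIT
vaddr=569: (2,1) in TLB -> HIT
vaddr=566: (2,1) in TLB -> HIT
vaddr=641: (2,4) not in TLB -> MISS, insert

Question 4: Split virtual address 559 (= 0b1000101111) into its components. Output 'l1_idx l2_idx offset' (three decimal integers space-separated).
vaddr = 559 = 0b1000101111
  top 2 bits -> l1_idx = 2
  next 3 bits -> l2_idx = 1
  bottom 5 bits -> offset = 15

Answer: 2 1 15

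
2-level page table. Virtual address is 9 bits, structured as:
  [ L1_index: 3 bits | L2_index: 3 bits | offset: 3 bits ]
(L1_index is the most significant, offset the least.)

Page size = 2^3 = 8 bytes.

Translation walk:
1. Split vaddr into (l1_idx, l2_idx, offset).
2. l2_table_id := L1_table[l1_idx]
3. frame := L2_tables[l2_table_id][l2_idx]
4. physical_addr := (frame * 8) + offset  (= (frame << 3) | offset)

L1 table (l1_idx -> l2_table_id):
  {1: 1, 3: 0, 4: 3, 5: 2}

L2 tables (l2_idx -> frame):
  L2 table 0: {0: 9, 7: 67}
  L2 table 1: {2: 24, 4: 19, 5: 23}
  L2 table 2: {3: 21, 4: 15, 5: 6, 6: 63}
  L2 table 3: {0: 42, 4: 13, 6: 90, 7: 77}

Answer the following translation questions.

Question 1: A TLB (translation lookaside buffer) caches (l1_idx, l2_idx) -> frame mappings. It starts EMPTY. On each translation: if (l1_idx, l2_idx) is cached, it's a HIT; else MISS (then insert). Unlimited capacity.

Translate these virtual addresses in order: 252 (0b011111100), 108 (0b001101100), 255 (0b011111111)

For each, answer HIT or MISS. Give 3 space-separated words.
vaddr=252: (3,7) not in TLB -> MISS, insert
vaddr=108: (1,5) not in TLB -> MISS, insert
vaddr=255: (3,7) in TLB -> HIT

Answer: MISS MISS HIT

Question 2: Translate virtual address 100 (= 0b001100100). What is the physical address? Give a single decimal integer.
vaddr = 100 = 0b001100100
Split: l1_idx=1, l2_idx=4, offset=4
L1[1] = 1
L2[1][4] = 19
paddr = 19 * 8 + 4 = 156

Answer: 156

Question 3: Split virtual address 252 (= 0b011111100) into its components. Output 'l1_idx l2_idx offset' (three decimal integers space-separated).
Answer: 3 7 4

Derivation:
vaddr = 252 = 0b011111100
  top 3 bits -> l1_idx = 3
  next 3 bits -> l2_idx = 7
  bottom 3 bits -> offset = 4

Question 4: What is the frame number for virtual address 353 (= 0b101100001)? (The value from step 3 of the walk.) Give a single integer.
vaddr = 353: l1_idx=5, l2_idx=4
L1[5] = 2; L2[2][4] = 15

Answer: 15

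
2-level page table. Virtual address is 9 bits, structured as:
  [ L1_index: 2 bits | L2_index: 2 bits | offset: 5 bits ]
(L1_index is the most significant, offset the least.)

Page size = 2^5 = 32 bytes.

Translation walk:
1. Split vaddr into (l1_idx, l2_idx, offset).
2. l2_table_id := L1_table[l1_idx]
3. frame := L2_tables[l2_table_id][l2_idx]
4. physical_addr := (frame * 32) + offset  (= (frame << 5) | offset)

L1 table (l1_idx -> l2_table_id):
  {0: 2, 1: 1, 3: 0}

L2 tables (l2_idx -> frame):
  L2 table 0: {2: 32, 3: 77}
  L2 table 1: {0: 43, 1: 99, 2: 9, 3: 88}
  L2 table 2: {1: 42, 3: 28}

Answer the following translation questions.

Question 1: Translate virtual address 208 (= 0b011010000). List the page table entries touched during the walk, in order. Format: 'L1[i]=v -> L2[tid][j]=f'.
vaddr = 208 = 0b011010000
Split: l1_idx=1, l2_idx=2, offset=16

Answer: L1[1]=1 -> L2[1][2]=9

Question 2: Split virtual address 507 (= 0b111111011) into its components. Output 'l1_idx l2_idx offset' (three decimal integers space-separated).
Answer: 3 3 27

Derivation:
vaddr = 507 = 0b111111011
  top 2 bits -> l1_idx = 3
  next 2 bits -> l2_idx = 3
  bottom 5 bits -> offset = 27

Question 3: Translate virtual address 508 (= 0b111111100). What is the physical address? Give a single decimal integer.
Answer: 2492

Derivation:
vaddr = 508 = 0b111111100
Split: l1_idx=3, l2_idx=3, offset=28
L1[3] = 0
L2[0][3] = 77
paddr = 77 * 32 + 28 = 2492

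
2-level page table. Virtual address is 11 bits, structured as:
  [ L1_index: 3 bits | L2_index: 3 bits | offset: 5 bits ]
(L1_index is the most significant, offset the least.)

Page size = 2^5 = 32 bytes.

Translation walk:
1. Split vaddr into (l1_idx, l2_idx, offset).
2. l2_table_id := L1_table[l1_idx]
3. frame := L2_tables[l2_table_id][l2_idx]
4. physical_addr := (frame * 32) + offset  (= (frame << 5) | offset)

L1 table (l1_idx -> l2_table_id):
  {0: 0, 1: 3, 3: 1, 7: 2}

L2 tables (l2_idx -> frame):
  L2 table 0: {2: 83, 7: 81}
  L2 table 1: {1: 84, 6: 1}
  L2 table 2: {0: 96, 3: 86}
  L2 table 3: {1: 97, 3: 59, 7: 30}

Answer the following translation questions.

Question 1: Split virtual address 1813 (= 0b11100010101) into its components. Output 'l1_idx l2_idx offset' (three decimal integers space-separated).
vaddr = 1813 = 0b11100010101
  top 3 bits -> l1_idx = 7
  next 3 bits -> l2_idx = 0
  bottom 5 bits -> offset = 21

Answer: 7 0 21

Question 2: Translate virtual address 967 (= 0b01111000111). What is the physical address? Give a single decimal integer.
vaddr = 967 = 0b01111000111
Split: l1_idx=3, l2_idx=6, offset=7
L1[3] = 1
L2[1][6] = 1
paddr = 1 * 32 + 7 = 39

Answer: 39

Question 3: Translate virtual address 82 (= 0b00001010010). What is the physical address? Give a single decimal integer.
vaddr = 82 = 0b00001010010
Split: l1_idx=0, l2_idx=2, offset=18
L1[0] = 0
L2[0][2] = 83
paddr = 83 * 32 + 18 = 2674

Answer: 2674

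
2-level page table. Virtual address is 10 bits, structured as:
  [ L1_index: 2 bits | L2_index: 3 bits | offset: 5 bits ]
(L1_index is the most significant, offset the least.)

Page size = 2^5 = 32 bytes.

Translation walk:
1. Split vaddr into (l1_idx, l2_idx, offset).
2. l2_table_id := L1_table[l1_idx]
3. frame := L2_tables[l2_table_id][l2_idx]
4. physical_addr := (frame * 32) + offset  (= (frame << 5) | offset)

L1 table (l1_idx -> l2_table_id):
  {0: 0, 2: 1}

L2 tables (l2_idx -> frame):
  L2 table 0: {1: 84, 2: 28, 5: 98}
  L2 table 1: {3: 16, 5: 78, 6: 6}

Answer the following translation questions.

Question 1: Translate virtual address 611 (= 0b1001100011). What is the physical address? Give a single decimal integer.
vaddr = 611 = 0b1001100011
Split: l1_idx=2, l2_idx=3, offset=3
L1[2] = 1
L2[1][3] = 16
paddr = 16 * 32 + 3 = 515

Answer: 515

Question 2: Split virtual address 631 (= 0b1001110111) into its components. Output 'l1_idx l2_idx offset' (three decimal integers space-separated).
Answer: 2 3 23

Derivation:
vaddr = 631 = 0b1001110111
  top 2 bits -> l1_idx = 2
  next 3 bits -> l2_idx = 3
  bottom 5 bits -> offset = 23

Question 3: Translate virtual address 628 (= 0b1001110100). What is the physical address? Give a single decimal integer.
Answer: 532

Derivation:
vaddr = 628 = 0b1001110100
Split: l1_idx=2, l2_idx=3, offset=20
L1[2] = 1
L2[1][3] = 16
paddr = 16 * 32 + 20 = 532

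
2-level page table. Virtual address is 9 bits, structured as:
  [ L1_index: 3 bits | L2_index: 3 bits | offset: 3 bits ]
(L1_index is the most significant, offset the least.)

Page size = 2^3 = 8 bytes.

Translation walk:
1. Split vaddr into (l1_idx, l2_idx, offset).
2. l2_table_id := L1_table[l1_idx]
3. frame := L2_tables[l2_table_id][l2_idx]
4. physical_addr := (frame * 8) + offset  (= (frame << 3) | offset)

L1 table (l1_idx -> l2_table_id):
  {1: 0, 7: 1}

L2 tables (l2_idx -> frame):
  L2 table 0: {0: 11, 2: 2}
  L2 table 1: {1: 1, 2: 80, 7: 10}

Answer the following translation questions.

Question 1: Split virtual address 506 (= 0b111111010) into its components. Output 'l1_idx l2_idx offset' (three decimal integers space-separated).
Answer: 7 7 2

Derivation:
vaddr = 506 = 0b111111010
  top 3 bits -> l1_idx = 7
  next 3 bits -> l2_idx = 7
  bottom 3 bits -> offset = 2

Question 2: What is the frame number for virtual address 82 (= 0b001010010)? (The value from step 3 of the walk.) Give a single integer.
vaddr = 82: l1_idx=1, l2_idx=2
L1[1] = 0; L2[0][2] = 2

Answer: 2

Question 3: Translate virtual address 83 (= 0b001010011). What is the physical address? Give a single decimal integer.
vaddr = 83 = 0b001010011
Split: l1_idx=1, l2_idx=2, offset=3
L1[1] = 0
L2[0][2] = 2
paddr = 2 * 8 + 3 = 19

Answer: 19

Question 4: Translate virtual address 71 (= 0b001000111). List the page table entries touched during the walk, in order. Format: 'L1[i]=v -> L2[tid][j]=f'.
vaddr = 71 = 0b001000111
Split: l1_idx=1, l2_idx=0, offset=7

Answer: L1[1]=0 -> L2[0][0]=11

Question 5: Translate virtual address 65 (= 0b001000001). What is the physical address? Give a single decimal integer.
vaddr = 65 = 0b001000001
Split: l1_idx=1, l2_idx=0, offset=1
L1[1] = 0
L2[0][0] = 11
paddr = 11 * 8 + 1 = 89

Answer: 89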